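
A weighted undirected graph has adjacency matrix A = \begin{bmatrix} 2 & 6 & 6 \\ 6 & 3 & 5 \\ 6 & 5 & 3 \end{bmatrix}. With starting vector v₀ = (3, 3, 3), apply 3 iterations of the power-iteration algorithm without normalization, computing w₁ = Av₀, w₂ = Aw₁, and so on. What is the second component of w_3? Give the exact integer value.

w1 = Av₀ = (42, 42, 42)
w2 = Aw1 = (588, 588, 588)
w3 = Aw2 = (8232, 8232, 8232)
The requested component of w3 is 8232.

8232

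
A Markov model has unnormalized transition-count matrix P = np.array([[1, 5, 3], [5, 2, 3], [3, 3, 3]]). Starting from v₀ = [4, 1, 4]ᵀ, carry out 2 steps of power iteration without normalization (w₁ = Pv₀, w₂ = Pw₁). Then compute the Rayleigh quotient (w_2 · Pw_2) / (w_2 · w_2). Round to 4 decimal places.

9.3049

w1 = Pv₀ = (21, 34, 27)
w2 = Pw1 = (272, 254, 246)
Pw2 = (2280, 2606, 2316)
w2·Pw2 = 272·2280 + 254·2606 + 246·2316 = 1851820; w2·w2 = 272·272 + 254·254 + 246·246 = 199016
λ ≈ 1851820/199016 = 9.3049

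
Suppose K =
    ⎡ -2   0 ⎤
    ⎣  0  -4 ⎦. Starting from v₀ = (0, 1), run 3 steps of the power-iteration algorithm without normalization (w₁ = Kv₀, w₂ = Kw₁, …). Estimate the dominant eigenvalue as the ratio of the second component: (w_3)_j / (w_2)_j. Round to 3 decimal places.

λ ≈ -4.000

w1 = Kv₀ = ((-2)·0 + 0·1; 0·0 + (-4)·1) = (0, -4)
w2 = Kw1 = ((-2)·0 + 0·(-4); 0·0 + (-4)·(-4)) = (0, 16)
w3 = Kw2 = (0, -64)
Ratio at component: -64 / 16 = -4.000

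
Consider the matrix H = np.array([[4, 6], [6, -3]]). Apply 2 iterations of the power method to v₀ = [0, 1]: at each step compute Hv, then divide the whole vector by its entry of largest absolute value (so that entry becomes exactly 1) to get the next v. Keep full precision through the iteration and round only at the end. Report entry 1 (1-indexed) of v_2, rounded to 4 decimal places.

0.1333

Hv0 = (6.00000, -3.00000); divide by 6.00000 → v1 = (1.00000, -0.50000)
Hv1 = (1.00000, 7.50000); divide by 7.50000 → v2 = (0.13333, 1.00000)
Requested entry of v2: 6/45 = 0.1333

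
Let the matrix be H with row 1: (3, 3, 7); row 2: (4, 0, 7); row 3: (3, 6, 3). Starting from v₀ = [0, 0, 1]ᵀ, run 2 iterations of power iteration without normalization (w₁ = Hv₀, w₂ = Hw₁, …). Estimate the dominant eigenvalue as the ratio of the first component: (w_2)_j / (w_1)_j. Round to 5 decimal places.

9.00000

w1 = Hv₀ = (3·0 + 3·0 + 7·1; 4·0 + 0·0 + 7·1; 3·0 + 6·0 + 3·1) = (7, 7, 3)
w2 = Hw1 = (3·7 + 3·7 + 7·3; 4·7 + 0·7 + 7·3; 3·7 + 6·7 + 3·3) = (63, 49, 72)
Ratio at component: 63 / 7 = 9.00000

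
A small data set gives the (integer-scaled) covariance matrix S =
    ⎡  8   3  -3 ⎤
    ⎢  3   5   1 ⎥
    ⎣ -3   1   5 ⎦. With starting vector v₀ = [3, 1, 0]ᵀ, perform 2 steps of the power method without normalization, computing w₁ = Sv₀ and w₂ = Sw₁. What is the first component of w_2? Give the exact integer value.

282

w1 = Sv₀ = (27, 14, -8)
w2 = Sw1 = (282, 143, -107)
The requested component of w2 is 282.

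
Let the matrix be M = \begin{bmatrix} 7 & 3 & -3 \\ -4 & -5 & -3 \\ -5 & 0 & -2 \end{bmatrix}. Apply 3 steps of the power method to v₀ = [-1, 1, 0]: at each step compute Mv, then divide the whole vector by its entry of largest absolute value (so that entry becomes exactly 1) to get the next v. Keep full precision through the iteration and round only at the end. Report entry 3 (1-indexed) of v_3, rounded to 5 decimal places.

Mv0 = (-4.000000, -1.000000, 5.000000); divide by 5.000000 → v1 = (-0.800000, -0.200000, 1.000000)
Mv1 = (-9.200000, 1.200000, 2.000000); divide by -9.200000 → v2 = (1.000000, -0.130435, -0.217391)
Mv2 = (7.260870, -2.695652, -4.565217); divide by 7.260870 → v3 = (1.000000, -0.371257, -0.628743)
Requested entry of v3: 210/-334 = -0.62874

-0.62874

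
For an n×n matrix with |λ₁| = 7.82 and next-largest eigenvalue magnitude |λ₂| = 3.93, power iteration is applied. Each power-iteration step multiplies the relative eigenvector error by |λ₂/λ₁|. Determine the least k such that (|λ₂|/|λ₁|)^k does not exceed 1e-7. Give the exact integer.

24

|λ₂/λ₁| = 3.93/7.82 = 0.50256
Need k ≥ ln(1e-7) / ln(0.50256) = -16.1181 / -0.6880 ≈ 23.426
Smallest integer k satisfying the bound: 24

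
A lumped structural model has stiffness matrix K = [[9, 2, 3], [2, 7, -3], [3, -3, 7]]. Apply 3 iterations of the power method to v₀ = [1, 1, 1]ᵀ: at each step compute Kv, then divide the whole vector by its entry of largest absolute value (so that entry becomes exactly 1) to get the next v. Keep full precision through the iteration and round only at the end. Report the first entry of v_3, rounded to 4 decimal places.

1.0000

Kv0 = (14.00000, 6.00000, 7.00000); divide by 14.00000 → v1 = (1.00000, 0.42857, 0.50000)
Kv1 = (11.35714, 3.50000, 5.21429); divide by 11.35714 → v2 = (1.00000, 0.30818, 0.45912)
Kv2 = (10.99371, 2.77987, 5.28931); divide by 10.99371 → v3 = (1.00000, 0.25286, 0.48112)
Requested entry of v3: 1748/1748 = 1.0000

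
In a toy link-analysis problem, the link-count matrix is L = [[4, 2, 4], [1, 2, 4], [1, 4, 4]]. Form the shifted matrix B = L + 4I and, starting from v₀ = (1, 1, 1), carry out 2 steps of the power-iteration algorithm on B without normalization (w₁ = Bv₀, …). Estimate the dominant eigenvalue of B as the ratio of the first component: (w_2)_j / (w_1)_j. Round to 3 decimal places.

B = L + 4I has rows (8, 2, 4); (1, 6, 4); (1, 4, 8)
w1 = Bv₀ = (8·1 + 2·1 + 4·1; 1·1 + 6·1 + 4·1; 1·1 + 4·1 + 8·1) = (14, 11, 13)
w2 = Bw1 = (8·14 + 2·11 + 4·13; 1·14 + 6·11 + 4·13; 1·14 + 4·11 + 8·13) = (186, 132, 162)
Ratio: 186/14 = 13.286

13.286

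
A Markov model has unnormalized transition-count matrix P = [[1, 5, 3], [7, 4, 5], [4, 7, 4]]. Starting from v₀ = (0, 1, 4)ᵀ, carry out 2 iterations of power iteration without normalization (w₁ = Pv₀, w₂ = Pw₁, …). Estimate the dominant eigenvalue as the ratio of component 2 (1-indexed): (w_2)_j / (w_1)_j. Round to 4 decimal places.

w1 = Pv₀ = (1·0 + 5·1 + 3·4; 7·0 + 4·1 + 5·4; 4·0 + 7·1 + 4·4) = (17, 24, 23)
w2 = Pw1 = (1·17 + 5·24 + 3·23; 7·17 + 4·24 + 5·23; 4·17 + 7·24 + 4·23) = (206, 330, 328)
Ratio at component: 330 / 24 = 13.7500

13.7500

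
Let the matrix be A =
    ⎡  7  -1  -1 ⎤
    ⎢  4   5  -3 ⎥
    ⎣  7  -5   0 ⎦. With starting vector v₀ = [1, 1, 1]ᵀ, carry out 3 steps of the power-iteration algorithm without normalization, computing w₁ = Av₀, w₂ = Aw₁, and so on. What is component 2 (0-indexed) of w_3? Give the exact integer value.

w1 = Av₀ = (5, 6, 2)
w2 = Aw1 = (27, 44, 5)
w3 = Aw2 = (140, 313, -31)
The requested component of w3 is -31.

-31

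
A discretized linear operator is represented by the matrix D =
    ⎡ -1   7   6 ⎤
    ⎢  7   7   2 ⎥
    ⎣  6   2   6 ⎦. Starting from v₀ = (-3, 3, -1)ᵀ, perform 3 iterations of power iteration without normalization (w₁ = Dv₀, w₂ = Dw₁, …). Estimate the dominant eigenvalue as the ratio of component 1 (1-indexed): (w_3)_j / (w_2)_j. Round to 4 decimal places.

-4.6286

w1 = Dv₀ = ((-1)·(-3) + 7·3 + 6·(-1); 7·(-3) + 7·3 + 2·(-1); 6·(-3) + 2·3 + 6·(-1)) = (18, -2, -18)
w2 = Dw1 = ((-1)·18 + 7·(-2) + 6·(-18); 7·18 + 7·(-2) + 2·(-18); 6·18 + 2·(-2) + 6·(-18)) = (-140, 76, -4)
w3 = Dw2 = (648, -456, -712)
Ratio at component: 648 / -140 = -4.6286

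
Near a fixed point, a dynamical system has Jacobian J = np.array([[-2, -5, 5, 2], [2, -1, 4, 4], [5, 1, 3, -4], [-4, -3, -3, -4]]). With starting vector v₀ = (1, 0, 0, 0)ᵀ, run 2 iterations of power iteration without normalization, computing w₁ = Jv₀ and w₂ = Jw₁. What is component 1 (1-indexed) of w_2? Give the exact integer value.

11

w1 = Jv₀ = ((-2)·1 + (-5)·0 + 5·0 + 2·0; 2·1 + (-1)·0 + 4·0 + 4·0; 5·1 + 1·0 + 3·0 + (-4)·0; (-4)·1 + (-3)·0 + (-3)·0 + (-4)·0) = (-2, 2, 5, -4)
w2 = Jw1 = ((-2)·(-2) + (-5)·2 + 5·5 + 2·(-4); 2·(-2) + (-1)·2 + 4·5 + 4·(-4); 5·(-2) + 1·2 + 3·5 + (-4)·(-4); (-4)·(-2) + (-3)·2 + (-3)·5 + (-4)·(-4)) = (11, -2, 23, 3)
The requested component of w2 is 11.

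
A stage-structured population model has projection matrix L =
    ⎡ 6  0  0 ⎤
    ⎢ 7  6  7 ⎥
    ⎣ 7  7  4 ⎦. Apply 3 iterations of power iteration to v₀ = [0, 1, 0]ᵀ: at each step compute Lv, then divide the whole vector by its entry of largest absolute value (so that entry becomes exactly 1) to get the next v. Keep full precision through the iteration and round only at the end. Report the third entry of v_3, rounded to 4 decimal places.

0.8750

Lv0 = (0.00000, 6.00000, 7.00000); divide by 7.00000 → v1 = (0.00000, 0.85714, 1.00000)
Lv1 = (0.00000, 12.14286, 10.00000); divide by 12.14286 → v2 = (0.00000, 1.00000, 0.82353)
Lv2 = (0.00000, 11.76471, 10.29412); divide by 11.76471 → v3 = (0.00000, 1.00000, 0.87500)
Requested entry of v3: 875/1000 = 0.8750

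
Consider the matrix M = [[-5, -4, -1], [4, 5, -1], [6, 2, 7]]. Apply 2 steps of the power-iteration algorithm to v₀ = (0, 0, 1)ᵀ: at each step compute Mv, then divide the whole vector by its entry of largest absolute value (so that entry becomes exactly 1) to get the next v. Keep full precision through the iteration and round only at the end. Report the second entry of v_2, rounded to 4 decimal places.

-0.3902

Mv0 = (-1.00000, -1.00000, 7.00000); divide by 7.00000 → v1 = (-0.14286, -0.14286, 1.00000)
Mv1 = (0.28571, -2.28571, 5.85714); divide by 5.85714 → v2 = (0.04878, -0.39024, 1.00000)
Requested entry of v2: -16/41 = -0.3902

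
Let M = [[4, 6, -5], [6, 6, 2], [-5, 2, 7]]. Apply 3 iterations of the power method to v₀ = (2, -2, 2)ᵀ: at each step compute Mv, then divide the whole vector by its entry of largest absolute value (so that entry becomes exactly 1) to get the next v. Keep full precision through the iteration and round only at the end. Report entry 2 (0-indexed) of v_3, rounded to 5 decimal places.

Mv0 = (-14.000000, 4.000000, 0.000000); divide by -14.000000 → v1 = (1.000000, -0.285714, 0.000000)
Mv1 = (2.285714, 4.285714, -5.571429); divide by -5.571429 → v2 = (-0.410256, -0.769231, 1.000000)
Mv2 = (-11.256410, -5.076923, 7.512821); divide by -11.256410 → v3 = (1.000000, 0.451025, -0.667426)
Requested entry of v3: 586/-878 = -0.66743

-0.66743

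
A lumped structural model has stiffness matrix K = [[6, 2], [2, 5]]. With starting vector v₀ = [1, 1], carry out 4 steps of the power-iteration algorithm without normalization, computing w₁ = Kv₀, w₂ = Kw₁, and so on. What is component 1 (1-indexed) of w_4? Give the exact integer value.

3602

w1 = Kv₀ = (6·1 + 2·1; 2·1 + 5·1) = (8, 7)
w2 = Kw1 = (6·8 + 2·7; 2·8 + 5·7) = (62, 51)
w3 = Kw2 = (474, 379)
w4 = Kw3 = (3602, 2843)
The requested component of w4 is 3602.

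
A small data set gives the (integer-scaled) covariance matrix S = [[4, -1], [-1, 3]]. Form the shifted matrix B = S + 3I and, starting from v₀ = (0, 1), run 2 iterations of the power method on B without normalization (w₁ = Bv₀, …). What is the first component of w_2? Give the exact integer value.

-13

B = S + 3I has rows (7, -1); (-1, 6)
w1 = Bv₀ = (7·0 + (-1)·1; (-1)·0 + 6·1) = (-1, 6)
w2 = Bw1 = (7·(-1) + (-1)·6; (-1)·(-1) + 6·6) = (-13, 37)
Requested component of w2: -13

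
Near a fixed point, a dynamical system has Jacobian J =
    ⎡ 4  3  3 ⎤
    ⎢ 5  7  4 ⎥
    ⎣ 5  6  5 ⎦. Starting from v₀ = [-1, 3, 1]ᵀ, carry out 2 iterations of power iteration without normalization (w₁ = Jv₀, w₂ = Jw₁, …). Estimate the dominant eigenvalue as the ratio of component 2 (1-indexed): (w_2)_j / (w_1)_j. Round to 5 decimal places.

λ ≈ 12.60000

w1 = Jv₀ = (4·(-1) + 3·3 + 3·1; 5·(-1) + 7·3 + 4·1; 5·(-1) + 6·3 + 5·1) = (8, 20, 18)
w2 = Jw1 = (4·8 + 3·20 + 3·18; 5·8 + 7·20 + 4·18; 5·8 + 6·20 + 5·18) = (146, 252, 250)
Ratio at component: 252 / 20 = 12.60000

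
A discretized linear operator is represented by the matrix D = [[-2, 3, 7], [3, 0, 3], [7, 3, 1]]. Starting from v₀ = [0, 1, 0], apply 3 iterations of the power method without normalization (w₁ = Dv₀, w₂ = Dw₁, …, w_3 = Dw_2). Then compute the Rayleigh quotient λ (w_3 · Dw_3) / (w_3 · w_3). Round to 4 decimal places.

w1 = Dv₀ = ((-2)·0 + 3·1 + 7·0; 3·0 + 0·1 + 3·0; 7·0 + 3·1 + 1·0) = (3, 0, 3)
w2 = Dw1 = ((-2)·3 + 3·0 + 7·3; 3·3 + 0·0 + 3·3; 7·3 + 3·0 + 1·3) = (15, 18, 24)
w3 = Dw2 = (192, 117, 183)
Dw3 = (1248, 1125, 1878)
w3·Dw3 = 192·1248 + 117·1125 + 183·1878 = 714915; w3·w3 = 192·192 + 117·117 + 183·183 = 84042
λ ≈ 714915/84042 = 8.5066

8.5066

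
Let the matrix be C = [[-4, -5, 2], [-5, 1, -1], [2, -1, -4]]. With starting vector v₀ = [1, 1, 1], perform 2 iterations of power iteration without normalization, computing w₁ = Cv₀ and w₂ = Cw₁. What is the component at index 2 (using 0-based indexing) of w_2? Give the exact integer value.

w1 = Cv₀ = ((-4)·1 + (-5)·1 + 2·1; (-5)·1 + 1·1 + (-1)·1; 2·1 + (-1)·1 + (-4)·1) = (-7, -5, -3)
w2 = Cw1 = ((-4)·(-7) + (-5)·(-5) + 2·(-3); (-5)·(-7) + 1·(-5) + (-1)·(-3); 2·(-7) + (-1)·(-5) + (-4)·(-3)) = (47, 33, 3)
The requested component of w2 is 3.

3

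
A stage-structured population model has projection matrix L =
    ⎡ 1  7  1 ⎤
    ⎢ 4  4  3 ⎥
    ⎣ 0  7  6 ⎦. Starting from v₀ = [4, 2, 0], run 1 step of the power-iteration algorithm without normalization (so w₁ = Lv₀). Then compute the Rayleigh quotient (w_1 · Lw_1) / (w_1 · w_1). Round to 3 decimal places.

w1 = Lv₀ = (1·4 + 7·2 + 1·0; 4·4 + 4·2 + 3·0; 0·4 + 7·2 + 6·0) = (18, 24, 14)
Lw1 = (200, 210, 252)
w1·Lw1 = 18·200 + 24·210 + 14·252 = 12168; w1·w1 = 18·18 + 24·24 + 14·14 = 1096
λ ≈ 12168/1096 = 11.102

λ ≈ 11.102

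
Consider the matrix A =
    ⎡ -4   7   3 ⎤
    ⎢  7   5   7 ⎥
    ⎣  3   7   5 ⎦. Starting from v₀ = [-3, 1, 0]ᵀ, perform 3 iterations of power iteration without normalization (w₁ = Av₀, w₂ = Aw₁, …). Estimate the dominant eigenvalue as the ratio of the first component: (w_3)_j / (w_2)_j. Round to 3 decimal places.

-4.402

w1 = Av₀ = ((-4)·(-3) + 7·1 + 3·0; 7·(-3) + 5·1 + 7·0; 3·(-3) + 7·1 + 5·0) = (19, -16, -2)
w2 = Aw1 = ((-4)·19 + 7·(-16) + 3·(-2); 7·19 + 5·(-16) + 7·(-2); 3·19 + 7·(-16) + 5·(-2)) = (-194, 39, -65)
w3 = Aw2 = (854, -1618, -634)
Ratio at component: 854 / -194 = -4.402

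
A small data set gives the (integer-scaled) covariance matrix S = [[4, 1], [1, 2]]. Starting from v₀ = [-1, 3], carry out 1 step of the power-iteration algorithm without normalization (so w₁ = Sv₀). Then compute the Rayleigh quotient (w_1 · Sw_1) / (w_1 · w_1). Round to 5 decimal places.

w1 = Sv₀ = (-1, 5)
Sw1 = (1, 9)
w1·Sw1 = (-1)·1 + 5·9 = 44; w1·w1 = (-1)·(-1) + 5·5 = 26
λ ≈ 44/26 = 1.69231

λ ≈ 1.69231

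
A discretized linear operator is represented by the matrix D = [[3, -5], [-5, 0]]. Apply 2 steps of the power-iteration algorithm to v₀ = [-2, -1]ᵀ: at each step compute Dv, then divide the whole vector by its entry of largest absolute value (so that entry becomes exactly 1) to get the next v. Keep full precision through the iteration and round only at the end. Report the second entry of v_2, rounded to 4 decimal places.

-0.0943

Dv0 = (-1.00000, 10.00000); divide by 10.00000 → v1 = (-0.10000, 1.00000)
Dv1 = (-5.30000, 0.50000); divide by -5.30000 → v2 = (1.00000, -0.09434)
Requested entry of v2: 5/-53 = -0.0943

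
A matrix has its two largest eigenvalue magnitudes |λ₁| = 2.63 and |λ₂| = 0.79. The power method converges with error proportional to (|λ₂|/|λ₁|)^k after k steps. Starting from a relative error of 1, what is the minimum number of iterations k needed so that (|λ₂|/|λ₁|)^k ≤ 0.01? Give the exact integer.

4

|λ₂/λ₁| = 0.79/2.63 = 0.30038
Need k ≥ ln(0.01) / ln(0.30038) = -4.6052 / -1.2027 ≈ 3.829
Smallest integer k satisfying the bound: 4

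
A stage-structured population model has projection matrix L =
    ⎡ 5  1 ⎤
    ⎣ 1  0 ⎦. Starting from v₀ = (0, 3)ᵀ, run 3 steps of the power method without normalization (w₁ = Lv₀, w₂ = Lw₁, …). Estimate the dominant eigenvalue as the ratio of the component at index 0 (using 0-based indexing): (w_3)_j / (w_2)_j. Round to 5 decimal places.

5.20000

w1 = Lv₀ = (5·0 + 1·3; 1·0 + 0·3) = (3, 0)
w2 = Lw1 = (5·3 + 1·0; 1·3 + 0·0) = (15, 3)
w3 = Lw2 = (78, 15)
Ratio at component: 78 / 15 = 5.20000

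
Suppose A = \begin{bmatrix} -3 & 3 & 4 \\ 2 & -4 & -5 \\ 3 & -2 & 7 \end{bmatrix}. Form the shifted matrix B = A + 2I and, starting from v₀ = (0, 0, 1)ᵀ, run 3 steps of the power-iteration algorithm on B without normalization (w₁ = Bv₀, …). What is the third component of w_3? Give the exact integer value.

B = A + 2I has rows (-1, 3, 4); (2, -2, -5); (3, -2, 9)
w1 = Bv₀ = ((-1)·0 + 3·0 + 4·1; 2·0 + (-2)·0 + (-5)·1; 3·0 + (-2)·0 + 9·1) = (4, -5, 9)
w2 = Bw1 = ((-1)·4 + 3·(-5) + 4·9; 2·4 + (-2)·(-5) + (-5)·9; 3·4 + (-2)·(-5) + 9·9) = (17, -27, 103)
w3 = Bw2 = (314, -427, 1032)
Requested component of w3: 1032

1032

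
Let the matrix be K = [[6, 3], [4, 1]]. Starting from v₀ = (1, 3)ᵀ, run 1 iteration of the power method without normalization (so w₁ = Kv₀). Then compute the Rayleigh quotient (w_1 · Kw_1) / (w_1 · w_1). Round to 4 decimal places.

λ ≈ 7.7883

w1 = Kv₀ = (6·1 + 3·3; 4·1 + 1·3) = (15, 7)
Kw1 = (111, 67)
w1·Kw1 = 15·111 + 7·67 = 2134; w1·w1 = 15·15 + 7·7 = 274
λ ≈ 2134/274 = 7.7883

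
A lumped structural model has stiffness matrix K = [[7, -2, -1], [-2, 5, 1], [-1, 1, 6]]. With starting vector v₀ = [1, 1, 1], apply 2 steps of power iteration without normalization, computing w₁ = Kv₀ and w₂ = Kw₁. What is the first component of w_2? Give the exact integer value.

w1 = Kv₀ = (4, 4, 6)
w2 = Kw1 = (14, 18, 36)
The requested component of w2 is 14.

14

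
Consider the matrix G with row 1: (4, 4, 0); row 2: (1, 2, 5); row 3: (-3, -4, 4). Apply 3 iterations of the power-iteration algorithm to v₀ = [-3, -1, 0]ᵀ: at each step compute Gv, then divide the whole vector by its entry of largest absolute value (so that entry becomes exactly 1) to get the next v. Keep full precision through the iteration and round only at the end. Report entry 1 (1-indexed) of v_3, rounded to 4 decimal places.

-0.3030

Gv0 = (-16.00000, -5.00000, 13.00000); divide by -16.00000 → v1 = (1.00000, 0.31250, -0.81250)
Gv1 = (5.25000, -2.43750, -7.50000); divide by -7.50000 → v2 = (-0.70000, 0.32500, 1.00000)
Gv2 = (-1.50000, 4.95000, 4.80000); divide by 4.95000 → v3 = (-0.30303, 1.00000, 0.96970)
Requested entry of v3: -180/594 = -0.3030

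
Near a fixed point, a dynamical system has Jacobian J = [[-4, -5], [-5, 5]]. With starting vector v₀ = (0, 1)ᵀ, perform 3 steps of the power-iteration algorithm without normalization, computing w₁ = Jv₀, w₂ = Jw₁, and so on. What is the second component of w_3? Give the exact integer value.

w1 = Jv₀ = ((-4)·0 + (-5)·1; (-5)·0 + 5·1) = (-5, 5)
w2 = Jw1 = ((-4)·(-5) + (-5)·5; (-5)·(-5) + 5·5) = (-5, 50)
w3 = Jw2 = (-230, 275)
The requested component of w3 is 275.

275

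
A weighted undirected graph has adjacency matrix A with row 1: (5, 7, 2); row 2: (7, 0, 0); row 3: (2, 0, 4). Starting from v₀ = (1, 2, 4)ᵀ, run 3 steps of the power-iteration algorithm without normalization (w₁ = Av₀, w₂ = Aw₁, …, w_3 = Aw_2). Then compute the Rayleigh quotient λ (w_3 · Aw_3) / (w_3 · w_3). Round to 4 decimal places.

w1 = Av₀ = (5·1 + 7·2 + 2·4; 7·1 + 0·2 + 0·4; 2·1 + 0·2 + 4·4) = (27, 7, 18)
w2 = Aw1 = (5·27 + 7·7 + 2·18; 7·27 + 0·7 + 0·18; 2·27 + 0·7 + 4·18) = (220, 189, 126)
w3 = Aw2 = (2675, 1540, 944)
Aw3 = (26043, 18725, 9126)
w3·Aw3 = 2675·26043 + 1540·18725 + 944·9126 = 107116469; w3·w3 = 2675·2675 + 1540·1540 + 944·944 = 10418361
λ ≈ 107116469/10418361 = 10.2815

λ ≈ 10.2815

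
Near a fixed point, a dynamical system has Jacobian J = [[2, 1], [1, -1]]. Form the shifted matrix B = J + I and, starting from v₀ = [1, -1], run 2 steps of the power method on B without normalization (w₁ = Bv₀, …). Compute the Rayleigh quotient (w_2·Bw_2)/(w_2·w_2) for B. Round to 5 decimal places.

B = J + I has rows (3, 1); (1, 0)
w1 = Bv₀ = (3·1 + 1·(-1); 1·1 + 0·(-1)) = (2, 1)
w2 = Bw1 = (3·2 + 1·1; 1·2 + 0·1) = (7, 2)
Bw2 = (23, 7)
w2·Bw2 = 175; w2·w2 = 53; μ ≈ 175/53 = 3.30189

μ ≈ 3.30189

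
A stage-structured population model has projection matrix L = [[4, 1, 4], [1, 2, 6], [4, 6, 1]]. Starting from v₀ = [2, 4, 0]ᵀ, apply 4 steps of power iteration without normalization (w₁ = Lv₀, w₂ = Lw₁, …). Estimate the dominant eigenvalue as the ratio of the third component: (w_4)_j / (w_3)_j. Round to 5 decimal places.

w1 = Lv₀ = (4·2 + 1·4 + 4·0; 1·2 + 2·4 + 6·0; 4·2 + 6·4 + 1·0) = (12, 10, 32)
w2 = Lw1 = (4·12 + 1·10 + 4·32; 1·12 + 2·10 + 6·32; 4·12 + 6·10 + 1·32) = (186, 224, 140)
w3 = Lw2 = (1528, 1474, 2228)
w4 = Lw3 = (16498, 17844, 17184)
Ratio at component: 17184 / 2228 = 7.71275

7.71275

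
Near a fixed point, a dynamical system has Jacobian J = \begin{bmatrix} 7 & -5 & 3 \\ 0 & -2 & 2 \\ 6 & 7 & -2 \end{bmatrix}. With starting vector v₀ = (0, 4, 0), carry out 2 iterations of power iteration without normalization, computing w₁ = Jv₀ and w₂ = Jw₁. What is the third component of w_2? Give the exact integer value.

-232

w1 = Jv₀ = (7·0 + (-5)·4 + 3·0; 0·0 + (-2)·4 + 2·0; 6·0 + 7·4 + (-2)·0) = (-20, -8, 28)
w2 = Jw1 = (7·(-20) + (-5)·(-8) + 3·28; 0·(-20) + (-2)·(-8) + 2·28; 6·(-20) + 7·(-8) + (-2)·28) = (-16, 72, -232)
The requested component of w2 is -232.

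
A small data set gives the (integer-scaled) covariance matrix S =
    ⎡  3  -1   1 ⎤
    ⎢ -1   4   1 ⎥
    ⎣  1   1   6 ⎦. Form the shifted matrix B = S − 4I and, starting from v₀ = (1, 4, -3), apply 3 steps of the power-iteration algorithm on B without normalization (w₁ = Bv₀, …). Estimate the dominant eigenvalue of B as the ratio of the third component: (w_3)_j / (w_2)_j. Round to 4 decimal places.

μ ≈ 0.7143

B = S − 4I has rows (-1, -1, 1); (-1, 0, 1); (1, 1, 2)
w1 = Bv₀ = ((-1)·1 + (-1)·4 + 1·(-3); (-1)·1 + 0·4 + 1·(-3); 1·1 + 1·4 + 2·(-3)) = (-8, -4, -1)
w2 = Bw1 = ((-1)·(-8) + (-1)·(-4) + 1·(-1); (-1)·(-8) + 0·(-4) + 1·(-1); 1·(-8) + 1·(-4) + 2·(-1)) = (11, 7, -14)
w3 = Bw2 = (-32, -25, -10)
Ratio: -10/-14 = 0.7143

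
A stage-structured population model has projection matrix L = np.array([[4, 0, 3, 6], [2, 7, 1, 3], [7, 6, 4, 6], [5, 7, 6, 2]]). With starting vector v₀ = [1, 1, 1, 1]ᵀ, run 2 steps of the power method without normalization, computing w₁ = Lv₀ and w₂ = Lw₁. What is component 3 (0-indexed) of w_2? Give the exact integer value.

334

w1 = Lv₀ = (4·1 + 0·1 + 3·1 + 6·1; 2·1 + 7·1 + 1·1 + 3·1; 7·1 + 6·1 + 4·1 + 6·1; 5·1 + 7·1 + 6·1 + 2·1) = (13, 13, 23, 20)
w2 = Lw1 = (4·13 + 0·13 + 3·23 + 6·20; 2·13 + 7·13 + 1·23 + 3·20; 7·13 + 6·13 + 4·23 + 6·20; 5·13 + 7·13 + 6·23 + 2·20) = (241, 200, 381, 334)
The requested component of w2 is 334.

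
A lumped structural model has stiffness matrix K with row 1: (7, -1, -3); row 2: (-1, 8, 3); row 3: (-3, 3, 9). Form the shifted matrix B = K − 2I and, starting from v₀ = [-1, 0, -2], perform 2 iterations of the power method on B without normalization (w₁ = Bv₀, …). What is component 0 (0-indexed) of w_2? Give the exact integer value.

43

B = K − 2I has rows (5, -1, -3); (-1, 6, 3); (-3, 3, 7)
w1 = Bv₀ = (1, -5, -11)
w2 = Bw1 = (43, -64, -95)
Requested component of w2: 43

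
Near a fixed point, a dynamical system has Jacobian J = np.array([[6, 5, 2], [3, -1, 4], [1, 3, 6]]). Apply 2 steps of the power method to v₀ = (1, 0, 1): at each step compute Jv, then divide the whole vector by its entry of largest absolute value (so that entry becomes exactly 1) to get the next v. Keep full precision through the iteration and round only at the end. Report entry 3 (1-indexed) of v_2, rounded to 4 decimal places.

0.7320

Jv0 = (8.00000, 7.00000, 7.00000); divide by 8.00000 → v1 = (1.00000, 0.87500, 0.87500)
Jv1 = (12.12500, 5.62500, 8.87500); divide by 12.12500 → v2 = (1.00000, 0.46392, 0.73196)
Requested entry of v2: 71/97 = 0.7320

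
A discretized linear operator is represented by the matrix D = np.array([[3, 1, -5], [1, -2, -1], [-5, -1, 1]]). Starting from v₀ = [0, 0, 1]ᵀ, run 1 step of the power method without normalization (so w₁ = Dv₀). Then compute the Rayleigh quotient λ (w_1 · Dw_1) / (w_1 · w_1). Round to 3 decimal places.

w1 = Dv₀ = (3·0 + 1·0 + (-5)·1; 1·0 + (-2)·0 + (-1)·1; (-5)·0 + (-1)·0 + 1·1) = (-5, -1, 1)
Dw1 = (-21, -4, 27)
w1·Dw1 = (-5)·(-21) + (-1)·(-4) + 1·27 = 136; w1·w1 = (-5)·(-5) + (-1)·(-1) + 1·1 = 27
λ ≈ 136/27 = 5.037

5.037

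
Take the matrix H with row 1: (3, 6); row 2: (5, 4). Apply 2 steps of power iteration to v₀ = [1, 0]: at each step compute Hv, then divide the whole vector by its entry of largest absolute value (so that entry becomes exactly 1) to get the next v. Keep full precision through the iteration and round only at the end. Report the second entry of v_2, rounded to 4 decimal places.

0.8974

Hv0 = (3.00000, 5.00000); divide by 5.00000 → v1 = (0.60000, 1.00000)
Hv1 = (7.80000, 7.00000); divide by 7.80000 → v2 = (1.00000, 0.89744)
Requested entry of v2: 35/39 = 0.8974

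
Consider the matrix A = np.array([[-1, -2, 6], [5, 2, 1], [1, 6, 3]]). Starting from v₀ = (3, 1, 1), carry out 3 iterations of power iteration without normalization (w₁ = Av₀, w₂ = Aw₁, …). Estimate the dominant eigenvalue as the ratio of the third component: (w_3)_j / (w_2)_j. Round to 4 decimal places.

w1 = Av₀ = ((-1)·3 + (-2)·1 + 6·1; 5·3 + 2·1 + 1·1; 1·3 + 6·1 + 3·1) = (1, 18, 12)
w2 = Aw1 = ((-1)·1 + (-2)·18 + 6·12; 5·1 + 2·18 + 1·12; 1·1 + 6·18 + 3·12) = (35, 53, 145)
w3 = Aw2 = (729, 426, 788)
Ratio at component: 788 / 145 = 5.4345

5.4345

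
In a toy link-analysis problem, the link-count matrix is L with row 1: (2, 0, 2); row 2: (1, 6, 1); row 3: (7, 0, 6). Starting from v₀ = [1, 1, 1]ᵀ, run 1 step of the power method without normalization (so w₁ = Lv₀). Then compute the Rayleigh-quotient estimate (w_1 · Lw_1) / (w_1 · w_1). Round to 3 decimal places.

w1 = Lv₀ = (4, 8, 13)
Lw1 = (34, 65, 106)
w1·Lw1 = 4·34 + 8·65 + 13·106 = 2034; w1·w1 = 4·4 + 8·8 + 13·13 = 249
λ ≈ 2034/249 = 8.169

8.169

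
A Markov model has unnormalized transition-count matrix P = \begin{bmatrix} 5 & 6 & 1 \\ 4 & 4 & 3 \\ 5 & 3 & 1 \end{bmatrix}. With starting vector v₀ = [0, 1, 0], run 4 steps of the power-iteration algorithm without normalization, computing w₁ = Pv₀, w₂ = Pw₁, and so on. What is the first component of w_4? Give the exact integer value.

w1 = Pv₀ = (6, 4, 3)
w2 = Pw1 = (57, 49, 45)
w3 = Pw2 = (624, 559, 477)
w4 = Pw3 = (6951, 6163, 5274)
The requested component of w4 is 6951.

6951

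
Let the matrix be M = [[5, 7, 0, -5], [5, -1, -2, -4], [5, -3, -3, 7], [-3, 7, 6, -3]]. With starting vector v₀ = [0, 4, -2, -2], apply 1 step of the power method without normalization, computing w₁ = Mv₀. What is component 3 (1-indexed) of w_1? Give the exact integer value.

w1 = Mv₀ = (5·0 + 7·4 + 0·(-2) + (-5)·(-2); 5·0 + (-1)·4 + (-2)·(-2) + (-4)·(-2); 5·0 + (-3)·4 + (-3)·(-2) + 7·(-2); (-3)·0 + 7·4 + 6·(-2) + (-3)·(-2)) = (38, 8, -20, 22)
The requested component of w1 is -20.

-20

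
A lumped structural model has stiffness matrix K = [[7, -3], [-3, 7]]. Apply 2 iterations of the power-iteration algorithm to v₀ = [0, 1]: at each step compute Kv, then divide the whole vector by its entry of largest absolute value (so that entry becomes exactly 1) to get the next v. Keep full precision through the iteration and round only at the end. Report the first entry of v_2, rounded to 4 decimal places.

-0.7241

Kv0 = (-3.00000, 7.00000); divide by 7.00000 → v1 = (-0.42857, 1.00000)
Kv1 = (-6.00000, 8.28571); divide by 8.28571 → v2 = (-0.72414, 1.00000)
Requested entry of v2: -42/58 = -0.7241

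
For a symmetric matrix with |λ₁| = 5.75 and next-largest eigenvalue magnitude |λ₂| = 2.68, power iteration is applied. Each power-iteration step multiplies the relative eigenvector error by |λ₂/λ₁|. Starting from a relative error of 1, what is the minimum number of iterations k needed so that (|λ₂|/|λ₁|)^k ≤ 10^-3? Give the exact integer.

|λ₂/λ₁| = 2.68/5.75 = 0.46609
Need k ≥ ln(10^-3) / ln(0.46609) = -6.9078 / -0.7634 ≈ 9.049
Smallest integer k satisfying the bound: 10

10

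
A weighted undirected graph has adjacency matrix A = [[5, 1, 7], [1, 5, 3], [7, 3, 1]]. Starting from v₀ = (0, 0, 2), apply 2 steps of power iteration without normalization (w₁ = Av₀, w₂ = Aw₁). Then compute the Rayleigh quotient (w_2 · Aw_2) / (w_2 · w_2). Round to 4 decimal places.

w1 = Av₀ = (14, 6, 2)
w2 = Aw1 = (90, 50, 118)
Aw2 = (1326, 694, 898)
w2·Aw2 = 90·1326 + 50·694 + 118·898 = 260004; w2·w2 = 90·90 + 50·50 + 118·118 = 24524
λ ≈ 260004/24524 = 10.6020

10.6020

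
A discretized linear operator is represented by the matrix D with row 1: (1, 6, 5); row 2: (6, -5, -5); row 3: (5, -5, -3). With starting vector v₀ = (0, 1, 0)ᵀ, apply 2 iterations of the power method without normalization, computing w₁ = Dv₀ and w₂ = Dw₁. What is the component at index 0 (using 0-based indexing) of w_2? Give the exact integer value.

-49

w1 = Dv₀ = (6, -5, -5)
w2 = Dw1 = (-49, 86, 70)
The requested component of w2 is -49.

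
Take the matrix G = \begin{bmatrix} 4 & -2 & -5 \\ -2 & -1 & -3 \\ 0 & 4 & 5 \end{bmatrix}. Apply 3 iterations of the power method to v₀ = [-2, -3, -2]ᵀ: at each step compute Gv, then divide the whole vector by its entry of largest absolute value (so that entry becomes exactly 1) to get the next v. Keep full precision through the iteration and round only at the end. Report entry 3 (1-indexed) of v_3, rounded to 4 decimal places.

-0.2088

Gv0 = (8.00000, 13.00000, -22.00000); divide by -22.00000 → v1 = (-0.36364, -0.59091, 1.00000)
Gv1 = (-5.27273, -1.68182, 2.63636); divide by -5.27273 → v2 = (1.00000, 0.31897, -0.50000)
Gv2 = (5.86207, -0.81897, -1.22414); divide by 5.86207 → v3 = (1.00000, -0.13971, -0.20882)
Requested entry of v3: -142/680 = -0.2088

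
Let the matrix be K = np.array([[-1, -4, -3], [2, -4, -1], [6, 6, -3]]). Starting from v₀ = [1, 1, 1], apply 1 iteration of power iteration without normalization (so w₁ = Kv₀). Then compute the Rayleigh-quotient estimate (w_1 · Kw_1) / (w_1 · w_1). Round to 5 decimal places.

w1 = Kv₀ = ((-1)·1 + (-4)·1 + (-3)·1; 2·1 + (-4)·1 + (-1)·1; 6·1 + 6·1 + (-3)·1) = (-8, -3, 9)
Kw1 = (-7, -13, -93)
w1·Kw1 = (-8)·(-7) + (-3)·(-13) + 9·(-93) = -742; w1·w1 = (-8)·(-8) + (-3)·(-3) + 9·9 = 154
λ ≈ -742/154 = -4.81818

-4.81818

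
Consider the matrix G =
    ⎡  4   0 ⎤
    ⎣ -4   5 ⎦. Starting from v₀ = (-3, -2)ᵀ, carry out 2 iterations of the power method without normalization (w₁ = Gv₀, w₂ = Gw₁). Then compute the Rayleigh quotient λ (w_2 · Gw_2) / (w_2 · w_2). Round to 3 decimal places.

w1 = Gv₀ = (4·(-3) + 0·(-2); (-4)·(-3) + 5·(-2)) = (-12, 2)
w2 = Gw1 = (4·(-12) + 0·2; (-4)·(-12) + 5·2) = (-48, 58)
Gw2 = (-192, 482)
w2·Gw2 = (-48)·(-192) + 58·482 = 37172; w2·w2 = (-48)·(-48) + 58·58 = 5668
λ ≈ 37172/5668 = 6.558

6.558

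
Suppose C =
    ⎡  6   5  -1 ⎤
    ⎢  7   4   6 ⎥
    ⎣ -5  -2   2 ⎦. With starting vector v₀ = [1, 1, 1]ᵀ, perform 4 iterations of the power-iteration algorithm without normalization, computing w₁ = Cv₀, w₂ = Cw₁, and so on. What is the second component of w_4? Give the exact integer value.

7486

w1 = Cv₀ = (6·1 + 5·1 + (-1)·1; 7·1 + 4·1 + 6·1; (-5)·1 + (-2)·1 + 2·1) = (10, 17, -5)
w2 = Cw1 = (6·10 + 5·17 + (-1)·(-5); 7·10 + 4·17 + 6·(-5); (-5)·10 + (-2)·17 + 2·(-5)) = (150, 108, -94)
w3 = Cw2 = (1534, 918, -1154)
w4 = Cw3 = (14948, 7486, -11814)
The requested component of w4 is 7486.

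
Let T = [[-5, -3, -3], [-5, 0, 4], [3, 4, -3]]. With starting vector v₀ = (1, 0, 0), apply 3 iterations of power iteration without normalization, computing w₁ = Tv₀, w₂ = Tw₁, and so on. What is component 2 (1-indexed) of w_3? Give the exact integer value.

w1 = Tv₀ = ((-5)·1 + (-3)·0 + (-3)·0; (-5)·1 + 0·0 + 4·0; 3·1 + 4·0 + (-3)·0) = (-5, -5, 3)
w2 = Tw1 = ((-5)·(-5) + (-3)·(-5) + (-3)·3; (-5)·(-5) + 0·(-5) + 4·3; 3·(-5) + 4·(-5) + (-3)·3) = (31, 37, -44)
w3 = Tw2 = (-134, -331, 373)
The requested component of w3 is -331.

-331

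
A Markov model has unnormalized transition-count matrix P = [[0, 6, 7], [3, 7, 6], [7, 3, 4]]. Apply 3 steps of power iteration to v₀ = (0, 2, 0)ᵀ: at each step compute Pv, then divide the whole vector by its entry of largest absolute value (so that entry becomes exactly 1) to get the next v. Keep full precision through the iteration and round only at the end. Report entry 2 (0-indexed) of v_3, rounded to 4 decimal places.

0.8071

Pv0 = (12.00000, 14.00000, 6.00000); divide by 14.00000 → v1 = (0.85714, 1.00000, 0.42857)
Pv1 = (9.00000, 12.14286, 10.71429); divide by 12.14286 → v2 = (0.74118, 1.00000, 0.88235)
Pv2 = (12.17647, 14.51765, 11.71765); divide by 14.51765 → v3 = (0.83874, 1.00000, 0.80713)
Requested entry of v3: 1992/2468 = 0.8071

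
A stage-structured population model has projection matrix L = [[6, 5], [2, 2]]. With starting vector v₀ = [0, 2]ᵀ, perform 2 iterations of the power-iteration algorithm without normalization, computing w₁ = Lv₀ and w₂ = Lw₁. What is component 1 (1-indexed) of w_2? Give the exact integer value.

80

w1 = Lv₀ = (6·0 + 5·2; 2·0 + 2·2) = (10, 4)
w2 = Lw1 = (6·10 + 5·4; 2·10 + 2·4) = (80, 28)
The requested component of w2 is 80.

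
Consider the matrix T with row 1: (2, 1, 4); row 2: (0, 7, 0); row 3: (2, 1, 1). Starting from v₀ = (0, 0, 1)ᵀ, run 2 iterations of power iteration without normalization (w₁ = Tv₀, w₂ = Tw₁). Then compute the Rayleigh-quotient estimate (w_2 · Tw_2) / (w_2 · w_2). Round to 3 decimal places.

w1 = Tv₀ = (2·0 + 1·0 + 4·1; 0·0 + 7·0 + 0·1; 2·0 + 1·0 + 1·1) = (4, 0, 1)
w2 = Tw1 = (2·4 + 1·0 + 4·1; 0·4 + 7·0 + 0·1; 2·4 + 1·0 + 1·1) = (12, 0, 9)
Tw2 = (60, 0, 33)
w2·Tw2 = 12·60 + 0·0 + 9·33 = 1017; w2·w2 = 12·12 + 0·0 + 9·9 = 225
λ ≈ 1017/225 = 4.520

λ ≈ 4.520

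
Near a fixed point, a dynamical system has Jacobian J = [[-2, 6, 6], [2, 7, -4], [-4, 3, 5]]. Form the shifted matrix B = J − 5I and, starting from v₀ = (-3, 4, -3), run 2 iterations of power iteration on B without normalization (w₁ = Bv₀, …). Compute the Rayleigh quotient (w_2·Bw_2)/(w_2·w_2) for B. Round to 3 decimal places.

B = J − 5I has rows (-7, 6, 6); (2, 2, -4); (-4, 3, 0)
w1 = Bv₀ = ((-7)·(-3) + 6·4 + 6·(-3); 2·(-3) + 2·4 + (-4)·(-3); (-4)·(-3) + 3·4 + 0·(-3)) = (27, 14, 24)
w2 = Bw1 = ((-7)·27 + 6·14 + 6·24; 2·27 + 2·14 + (-4)·24; (-4)·27 + 3·14 + 0·24) = (39, -14, -66)
Bw2 = (-753, 314, -198)
w2·Bw2 = -20695; w2·w2 = 6073; μ ≈ -20695/6073 = -3.408

-3.408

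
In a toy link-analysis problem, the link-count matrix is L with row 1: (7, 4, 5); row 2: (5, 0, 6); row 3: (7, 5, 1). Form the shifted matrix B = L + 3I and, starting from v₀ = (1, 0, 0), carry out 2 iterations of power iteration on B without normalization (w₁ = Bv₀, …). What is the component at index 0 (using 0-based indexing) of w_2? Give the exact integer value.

155

B = L + 3I has rows (10, 4, 5); (5, 3, 6); (7, 5, 4)
w1 = Bv₀ = (10·1 + 4·0 + 5·0; 5·1 + 3·0 + 6·0; 7·1 + 5·0 + 4·0) = (10, 5, 7)
w2 = Bw1 = (10·10 + 4·5 + 5·7; 5·10 + 3·5 + 6·7; 7·10 + 5·5 + 4·7) = (155, 107, 123)
Requested component of w2: 155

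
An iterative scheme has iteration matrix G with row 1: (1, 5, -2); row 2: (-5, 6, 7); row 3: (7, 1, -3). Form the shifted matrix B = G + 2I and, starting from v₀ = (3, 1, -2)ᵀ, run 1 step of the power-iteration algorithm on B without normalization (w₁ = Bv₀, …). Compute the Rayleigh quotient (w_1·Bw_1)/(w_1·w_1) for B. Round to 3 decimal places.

μ ≈ 1.530

B = G + 2I has rows (3, 5, -2); (-5, 8, 7); (7, 1, -1)
w1 = Bv₀ = (3·3 + 5·1 + (-2)·(-2); (-5)·3 + 8·1 + 7·(-2); 7·3 + 1·1 + (-1)·(-2)) = (18, -21, 24)
Bw1 = (-99, -90, 81)
w1·Bw1 = 2052; w1·w1 = 1341; μ ≈ 2052/1341 = 1.530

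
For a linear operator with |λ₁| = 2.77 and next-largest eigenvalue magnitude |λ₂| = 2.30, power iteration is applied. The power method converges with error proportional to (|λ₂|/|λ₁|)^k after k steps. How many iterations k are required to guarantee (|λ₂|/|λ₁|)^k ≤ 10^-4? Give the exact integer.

|λ₂/λ₁| = 2.30/2.77 = 0.83032
Need k ≥ ln(10^-4) / ln(0.83032) = -9.2103 / -0.1859 ≈ 49.534
Smallest integer k satisfying the bound: 50

50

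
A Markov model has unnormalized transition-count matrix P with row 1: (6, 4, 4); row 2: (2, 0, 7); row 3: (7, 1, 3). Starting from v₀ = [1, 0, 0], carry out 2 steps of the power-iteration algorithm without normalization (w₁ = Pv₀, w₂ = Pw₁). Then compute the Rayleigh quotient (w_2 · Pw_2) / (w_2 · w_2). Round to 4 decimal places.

w1 = Pv₀ = (6·1 + 4·0 + 4·0; 2·1 + 0·0 + 7·0; 7·1 + 1·0 + 3·0) = (6, 2, 7)
w2 = Pw1 = (6·6 + 4·2 + 4·7; 2·6 + 0·2 + 7·7; 7·6 + 1·2 + 3·7) = (72, 61, 65)
Pw2 = (936, 599, 760)
w2·Pw2 = 72·936 + 61·599 + 65·760 = 153331; w2·w2 = 72·72 + 61·61 + 65·65 = 13130
λ ≈ 153331/13130 = 11.6779

11.6779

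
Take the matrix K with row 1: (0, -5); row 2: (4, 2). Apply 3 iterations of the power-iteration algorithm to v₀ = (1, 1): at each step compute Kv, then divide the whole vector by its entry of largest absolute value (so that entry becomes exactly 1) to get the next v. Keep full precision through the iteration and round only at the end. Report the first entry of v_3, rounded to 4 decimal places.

-0.2941

Kv0 = (-5.00000, 6.00000); divide by 6.00000 → v1 = (-0.83333, 1.00000)
Kv1 = (-5.00000, -1.33333); divide by -5.00000 → v2 = (1.00000, 0.26667)
Kv2 = (-1.33333, 4.53333); divide by 4.53333 → v3 = (-0.29412, 1.00000)
Requested entry of v3: 40/-136 = -0.2941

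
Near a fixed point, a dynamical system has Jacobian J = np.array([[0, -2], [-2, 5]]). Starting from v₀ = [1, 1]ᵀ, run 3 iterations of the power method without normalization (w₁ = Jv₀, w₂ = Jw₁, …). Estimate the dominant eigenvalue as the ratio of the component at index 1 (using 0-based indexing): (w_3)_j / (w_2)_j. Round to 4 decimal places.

λ ≈ 5.6316

w1 = Jv₀ = (-2, 3)
w2 = Jw1 = (-6, 19)
w3 = Jw2 = (-38, 107)
Ratio at component: 107 / 19 = 5.6316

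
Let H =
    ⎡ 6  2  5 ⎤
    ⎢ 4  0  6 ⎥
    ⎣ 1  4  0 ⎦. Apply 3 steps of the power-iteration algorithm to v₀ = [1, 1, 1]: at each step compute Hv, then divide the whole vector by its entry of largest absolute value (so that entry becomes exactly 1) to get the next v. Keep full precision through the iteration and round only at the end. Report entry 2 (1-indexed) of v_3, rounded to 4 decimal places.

0.6941

Hv0 = (13.00000, 10.00000, 5.00000); divide by 13.00000 → v1 = (1.00000, 0.76923, 0.38462)
Hv1 = (9.46154, 6.30769, 4.07692); divide by 9.46154 → v2 = (1.00000, 0.66667, 0.43089)
Hv2 = (9.48780, 6.58537, 3.66667); divide by 9.48780 → v3 = (1.00000, 0.69409, 0.38646)
Requested entry of v3: 810/1167 = 0.6941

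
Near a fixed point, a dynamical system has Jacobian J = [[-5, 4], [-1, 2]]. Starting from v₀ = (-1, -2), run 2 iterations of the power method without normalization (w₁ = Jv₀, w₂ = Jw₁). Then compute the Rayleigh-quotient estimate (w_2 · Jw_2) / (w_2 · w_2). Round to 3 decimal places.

λ ≈ -3.000

w1 = Jv₀ = (-3, -3)
w2 = Jw1 = (3, -3)
Jw2 = (-27, -9)
w2·Jw2 = 3·(-27) + (-3)·(-9) = -54; w2·w2 = 3·3 + (-3)·(-3) = 18
λ ≈ -54/18 = -3.000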